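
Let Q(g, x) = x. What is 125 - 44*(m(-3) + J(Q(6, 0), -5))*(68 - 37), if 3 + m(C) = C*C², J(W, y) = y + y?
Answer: 54685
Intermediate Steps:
J(W, y) = 2*y
m(C) = -3 + C³ (m(C) = -3 + C*C² = -3 + C³)
125 - 44*(m(-3) + J(Q(6, 0), -5))*(68 - 37) = 125 - 44*((-3 + (-3)³) + 2*(-5))*(68 - 37) = 125 - 44*((-3 - 27) - 10)*31 = 125 - 44*(-30 - 10)*31 = 125 - (-1760)*31 = 125 - 44*(-1240) = 125 + 54560 = 54685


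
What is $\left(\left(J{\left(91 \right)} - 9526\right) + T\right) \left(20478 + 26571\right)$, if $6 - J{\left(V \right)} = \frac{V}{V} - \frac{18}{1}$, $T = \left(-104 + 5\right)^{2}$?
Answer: $14020602$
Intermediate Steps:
$T = 9801$ ($T = \left(-99\right)^{2} = 9801$)
$J{\left(V \right)} = 23$ ($J{\left(V \right)} = 6 - \left(\frac{V}{V} - \frac{18}{1}\right) = 6 - \left(1 - 18\right) = 6 - -17 = 6 + 17 = 23$)
$\left(\left(J{\left(91 \right)} - 9526\right) + T\right) \left(20478 + 26571\right) = \left(\left(23 - 9526\right) + 9801\right) \left(20478 + 26571\right) = \left(-9503 + 9801\right) 47049 = 298 \cdot 47049 = 14020602$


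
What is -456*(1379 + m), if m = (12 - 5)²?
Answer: -651168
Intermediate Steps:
m = 49 (m = 7² = 49)
-456*(1379 + m) = -456*(1379 + 49) = -456*1428 = -651168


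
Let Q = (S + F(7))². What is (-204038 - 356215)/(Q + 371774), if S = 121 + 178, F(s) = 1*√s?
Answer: -43063099841/35447722316 + 55838549*√7/35447722316 ≈ -1.2107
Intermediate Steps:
F(s) = √s
S = 299
Q = (299 + √7)² ≈ 90990.
(-204038 - 356215)/(Q + 371774) = (-204038 - 356215)/((299 + √7)² + 371774) = -560253/(371774 + (299 + √7)²)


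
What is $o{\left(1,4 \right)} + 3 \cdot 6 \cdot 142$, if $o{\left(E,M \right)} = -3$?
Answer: $2553$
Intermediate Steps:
$o{\left(1,4 \right)} + 3 \cdot 6 \cdot 142 = -3 + 3 \cdot 6 \cdot 142 = -3 + 18 \cdot 142 = -3 + 2556 = 2553$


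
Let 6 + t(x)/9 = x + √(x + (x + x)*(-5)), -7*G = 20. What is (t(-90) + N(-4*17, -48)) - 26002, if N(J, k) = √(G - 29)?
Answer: -26866 + 81*√10 + I*√1561/7 ≈ -26610.0 + 5.6442*I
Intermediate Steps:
G = -20/7 (G = -⅐*20 = -20/7 ≈ -2.8571)
N(J, k) = I*√1561/7 (N(J, k) = √(-20/7 - 29) = √(-223/7) = I*√1561/7)
t(x) = -54 + 9*x + 27*√(-x) (t(x) = -54 + 9*(x + √(x + (x + x)*(-5))) = -54 + 9*(x + √(x + (2*x)*(-5))) = -54 + 9*(x + √(x - 10*x)) = -54 + 9*(x + √(-9*x)) = -54 + 9*(x + 3*√(-x)) = -54 + (9*x + 27*√(-x)) = -54 + 9*x + 27*√(-x))
(t(-90) + N(-4*17, -48)) - 26002 = ((-54 + 9*(-90) + 27*√(-1*(-90))) + I*√1561/7) - 26002 = ((-54 - 810 + 27*√90) + I*√1561/7) - 26002 = ((-54 - 810 + 27*(3*√10)) + I*√1561/7) - 26002 = ((-54 - 810 + 81*√10) + I*√1561/7) - 26002 = ((-864 + 81*√10) + I*√1561/7) - 26002 = (-864 + 81*√10 + I*√1561/7) - 26002 = -26866 + 81*√10 + I*√1561/7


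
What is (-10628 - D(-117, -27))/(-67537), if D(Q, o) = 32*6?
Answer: 10820/67537 ≈ 0.16021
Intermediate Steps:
D(Q, o) = 192
(-10628 - D(-117, -27))/(-67537) = (-10628 - 1*192)/(-67537) = (-10628 - 192)*(-1/67537) = -10820*(-1/67537) = 10820/67537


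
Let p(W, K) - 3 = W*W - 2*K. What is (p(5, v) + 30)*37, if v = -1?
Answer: 2220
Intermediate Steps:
p(W, K) = 3 + W² - 2*K (p(W, K) = 3 + (W*W - 2*K) = 3 + (W² - 2*K) = 3 + W² - 2*K)
(p(5, v) + 30)*37 = ((3 + 5² - 2*(-1)) + 30)*37 = ((3 + 25 + 2) + 30)*37 = (30 + 30)*37 = 60*37 = 2220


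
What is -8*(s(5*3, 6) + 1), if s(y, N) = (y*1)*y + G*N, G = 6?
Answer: -2096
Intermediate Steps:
s(y, N) = y² + 6*N (s(y, N) = (y*1)*y + 6*N = y*y + 6*N = y² + 6*N)
-8*(s(5*3, 6) + 1) = -8*(((5*3)² + 6*6) + 1) = -8*((15² + 36) + 1) = -8*((225 + 36) + 1) = -8*(261 + 1) = -8*262 = -2096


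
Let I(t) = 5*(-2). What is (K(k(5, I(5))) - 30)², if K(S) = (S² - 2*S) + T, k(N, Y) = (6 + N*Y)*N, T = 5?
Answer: 2382904225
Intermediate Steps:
I(t) = -10
k(N, Y) = N*(6 + N*Y)
K(S) = 5 + S² - 2*S (K(S) = (S² - 2*S) + 5 = 5 + S² - 2*S)
(K(k(5, I(5))) - 30)² = ((5 + (5*(6 + 5*(-10)))² - 10*(6 + 5*(-10))) - 30)² = ((5 + (5*(6 - 50))² - 10*(6 - 50)) - 30)² = ((5 + (5*(-44))² - 10*(-44)) - 30)² = ((5 + (-220)² - 2*(-220)) - 30)² = ((5 + 48400 + 440) - 30)² = (48845 - 30)² = 48815² = 2382904225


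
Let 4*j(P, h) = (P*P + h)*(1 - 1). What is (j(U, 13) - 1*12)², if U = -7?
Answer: 144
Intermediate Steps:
j(P, h) = 0 (j(P, h) = ((P*P + h)*(1 - 1))/4 = ((P² + h)*0)/4 = ((h + P²)*0)/4 = (¼)*0 = 0)
(j(U, 13) - 1*12)² = (0 - 1*12)² = (0 - 12)² = (-12)² = 144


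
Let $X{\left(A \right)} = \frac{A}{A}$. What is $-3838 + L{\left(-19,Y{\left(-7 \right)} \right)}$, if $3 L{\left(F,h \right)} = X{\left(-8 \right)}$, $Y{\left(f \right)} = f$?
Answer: $- \frac{11513}{3} \approx -3837.7$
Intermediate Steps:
$X{\left(A \right)} = 1$
$L{\left(F,h \right)} = \frac{1}{3}$ ($L{\left(F,h \right)} = \frac{1}{3} \cdot 1 = \frac{1}{3}$)
$-3838 + L{\left(-19,Y{\left(-7 \right)} \right)} = -3838 + \frac{1}{3} = - \frac{11513}{3}$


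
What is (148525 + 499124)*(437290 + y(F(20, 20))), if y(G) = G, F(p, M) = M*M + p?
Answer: 283482443790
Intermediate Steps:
F(p, M) = p + M² (F(p, M) = M² + p = p + M²)
(148525 + 499124)*(437290 + y(F(20, 20))) = (148525 + 499124)*(437290 + (20 + 20²)) = 647649*(437290 + (20 + 400)) = 647649*(437290 + 420) = 647649*437710 = 283482443790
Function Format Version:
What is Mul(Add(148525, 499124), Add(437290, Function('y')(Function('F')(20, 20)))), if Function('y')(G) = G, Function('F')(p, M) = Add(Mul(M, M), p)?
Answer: 283482443790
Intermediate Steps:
Function('F')(p, M) = Add(p, Pow(M, 2)) (Function('F')(p, M) = Add(Pow(M, 2), p) = Add(p, Pow(M, 2)))
Mul(Add(148525, 499124), Add(437290, Function('y')(Function('F')(20, 20)))) = Mul(Add(148525, 499124), Add(437290, Add(20, Pow(20, 2)))) = Mul(647649, Add(437290, Add(20, 400))) = Mul(647649, Add(437290, 420)) = Mul(647649, 437710) = 283482443790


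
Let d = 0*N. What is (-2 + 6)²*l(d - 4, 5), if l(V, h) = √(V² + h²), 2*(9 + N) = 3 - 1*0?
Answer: 16*√41 ≈ 102.45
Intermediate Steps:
N = -15/2 (N = -9 + (3 - 1*0)/2 = -9 + (3 + 0)/2 = -9 + (½)*3 = -9 + 3/2 = -15/2 ≈ -7.5000)
d = 0 (d = 0*(-15/2) = 0)
(-2 + 6)²*l(d - 4, 5) = (-2 + 6)²*√((0 - 4)² + 5²) = 4²*√((-4)² + 25) = 16*√(16 + 25) = 16*√41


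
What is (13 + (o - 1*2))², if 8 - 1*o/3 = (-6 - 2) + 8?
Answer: 1225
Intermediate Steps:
o = 24 (o = 24 - 3*((-6 - 2) + 8) = 24 - 3*(-8 + 8) = 24 - 3*0 = 24 + 0 = 24)
(13 + (o - 1*2))² = (13 + (24 - 1*2))² = (13 + (24 - 2))² = (13 + 22)² = 35² = 1225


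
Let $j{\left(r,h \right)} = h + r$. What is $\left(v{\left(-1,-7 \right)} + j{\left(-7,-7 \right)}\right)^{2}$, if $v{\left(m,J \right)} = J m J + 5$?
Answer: $3364$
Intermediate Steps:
$v{\left(m,J \right)} = 5 + m J^{2}$ ($v{\left(m,J \right)} = m J^{2} + 5 = 5 + m J^{2}$)
$\left(v{\left(-1,-7 \right)} + j{\left(-7,-7 \right)}\right)^{2} = \left(\left(5 - \left(-7\right)^{2}\right) - 14\right)^{2} = \left(\left(5 - 49\right) - 14\right)^{2} = \left(-44 - 14\right)^{2} = \left(-58\right)^{2} = 3364$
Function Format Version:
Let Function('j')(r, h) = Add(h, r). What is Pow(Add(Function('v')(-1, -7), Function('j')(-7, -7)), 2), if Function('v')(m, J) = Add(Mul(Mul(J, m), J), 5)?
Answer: 3364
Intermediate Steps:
Function('v')(m, J) = Add(5, Mul(m, Pow(J, 2))) (Function('v')(m, J) = Add(Mul(m, Pow(J, 2)), 5) = Add(5, Mul(m, Pow(J, 2))))
Pow(Add(Function('v')(-1, -7), Function('j')(-7, -7)), 2) = Pow(Add(Add(5, Mul(-1, Pow(-7, 2))), Add(-7, -7)), 2) = Pow(Add(Add(5, Mul(-1, 49)), -14), 2) = Pow(Add(Add(5, -49), -14), 2) = Pow(Add(-44, -14), 2) = Pow(-58, 2) = 3364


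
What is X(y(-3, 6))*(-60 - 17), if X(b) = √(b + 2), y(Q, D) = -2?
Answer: 0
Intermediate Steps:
X(b) = √(2 + b)
X(y(-3, 6))*(-60 - 17) = √(2 - 2)*(-60 - 17) = √0*(-77) = 0*(-77) = 0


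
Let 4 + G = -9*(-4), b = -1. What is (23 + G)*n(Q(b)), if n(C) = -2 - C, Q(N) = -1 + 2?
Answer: -165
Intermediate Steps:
Q(N) = 1
G = 32 (G = -4 - 9*(-4) = -4 + 36 = 32)
(23 + G)*n(Q(b)) = (23 + 32)*(-2 - 1*1) = 55*(-2 - 1) = 55*(-3) = -165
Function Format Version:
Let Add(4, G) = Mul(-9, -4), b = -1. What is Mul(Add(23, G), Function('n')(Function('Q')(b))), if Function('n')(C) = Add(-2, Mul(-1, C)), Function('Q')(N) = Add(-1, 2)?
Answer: -165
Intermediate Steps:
Function('Q')(N) = 1
G = 32 (G = Add(-4, Mul(-9, -4)) = Add(-4, 36) = 32)
Mul(Add(23, G), Function('n')(Function('Q')(b))) = Mul(Add(23, 32), Add(-2, Mul(-1, 1))) = Mul(55, Add(-2, -1)) = Mul(55, -3) = -165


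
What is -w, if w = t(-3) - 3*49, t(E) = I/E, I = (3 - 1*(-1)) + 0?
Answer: 445/3 ≈ 148.33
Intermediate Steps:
I = 4 (I = (3 + 1) + 0 = 4 + 0 = 4)
t(E) = 4/E
w = -445/3 (w = 4/(-3) - 3*49 = 4*(-1/3) - 147 = -4/3 - 147 = -445/3 ≈ -148.33)
-w = -1*(-445/3) = 445/3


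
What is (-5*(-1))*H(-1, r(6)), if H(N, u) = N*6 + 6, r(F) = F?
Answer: 0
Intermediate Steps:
H(N, u) = 6 + 6*N (H(N, u) = 6*N + 6 = 6 + 6*N)
(-5*(-1))*H(-1, r(6)) = (-5*(-1))*(6 + 6*(-1)) = 5*(6 - 6) = 5*0 = 0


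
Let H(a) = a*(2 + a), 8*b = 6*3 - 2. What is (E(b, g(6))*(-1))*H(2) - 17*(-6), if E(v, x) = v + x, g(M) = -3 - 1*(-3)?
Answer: 86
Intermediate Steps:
b = 2 (b = (6*3 - 2)/8 = (18 - 2)/8 = (1/8)*16 = 2)
g(M) = 0 (g(M) = -3 + 3 = 0)
(E(b, g(6))*(-1))*H(2) - 17*(-6) = ((2 + 0)*(-1))*(2*(2 + 2)) - 17*(-6) = (2*(-1))*(2*4) + 102 = -2*8 + 102 = -16 + 102 = 86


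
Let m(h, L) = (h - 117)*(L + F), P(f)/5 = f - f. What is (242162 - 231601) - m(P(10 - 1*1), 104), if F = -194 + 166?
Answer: 19453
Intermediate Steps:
P(f) = 0 (P(f) = 5*(f - f) = 5*0 = 0)
F = -28
m(h, L) = (-117 + h)*(-28 + L) (m(h, L) = (h - 117)*(L - 28) = (-117 + h)*(-28 + L))
(242162 - 231601) - m(P(10 - 1*1), 104) = (242162 - 231601) - (3276 - 117*104 - 28*0 + 104*0) = 10561 - (3276 - 12168 + 0 + 0) = 10561 - 1*(-8892) = 10561 + 8892 = 19453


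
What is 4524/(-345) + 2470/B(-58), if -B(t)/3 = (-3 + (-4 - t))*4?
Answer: -603473/35190 ≈ -17.149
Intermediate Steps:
B(t) = 84 + 12*t (B(t) = -3*(-3 + (-4 - t))*4 = -3*(-7 - t)*4 = -3*(-28 - 4*t) = 84 + 12*t)
4524/(-345) + 2470/B(-58) = 4524/(-345) + 2470/(84 + 12*(-58)) = 4524*(-1/345) + 2470/(84 - 696) = -1508/115 + 2470/(-612) = -1508/115 + 2470*(-1/612) = -1508/115 - 1235/306 = -603473/35190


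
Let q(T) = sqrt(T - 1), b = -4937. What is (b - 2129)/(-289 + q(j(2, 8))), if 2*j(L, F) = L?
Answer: 7066/289 ≈ 24.450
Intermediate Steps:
j(L, F) = L/2
q(T) = sqrt(-1 + T)
(b - 2129)/(-289 + q(j(2, 8))) = (-4937 - 2129)/(-289 + sqrt(-1 + (1/2)*2)) = -7066/(-289 + sqrt(-1 + 1)) = -7066/(-289 + sqrt(0)) = -7066/(-289 + 0) = -7066/(-289) = -7066*(-1/289) = 7066/289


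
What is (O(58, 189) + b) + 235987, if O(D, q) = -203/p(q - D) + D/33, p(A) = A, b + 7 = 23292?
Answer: 1120833755/4323 ≈ 2.5927e+5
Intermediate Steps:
b = 23285 (b = -7 + 23292 = 23285)
O(D, q) = -203/(q - D) + D/33
(O(58, 189) + b) + 235987 = ((203 + (1/33)*58*(58 - 1*189))/(58 - 1*189) + 23285) + 235987 = ((203 + (1/33)*58*(58 - 189))/(58 - 189) + 23285) + 235987 = ((203 + (1/33)*58*(-131))/(-131) + 23285) + 235987 = (-(203 - 7598/33)/131 + 23285) + 235987 = (-1/131*(-899/33) + 23285) + 235987 = (899/4323 + 23285) + 235987 = 100661954/4323 + 235987 = 1120833755/4323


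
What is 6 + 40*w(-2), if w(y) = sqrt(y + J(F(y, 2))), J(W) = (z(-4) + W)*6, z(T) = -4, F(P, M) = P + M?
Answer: 6 + 40*I*sqrt(26) ≈ 6.0 + 203.96*I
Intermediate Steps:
F(P, M) = M + P
J(W) = -24 + 6*W (J(W) = (-4 + W)*6 = -24 + 6*W)
w(y) = sqrt(-12 + 7*y) (w(y) = sqrt(y + (-24 + 6*(2 + y))) = sqrt(y + (-24 + (12 + 6*y))) = sqrt(y + (-12 + 6*y)) = sqrt(-12 + 7*y))
6 + 40*w(-2) = 6 + 40*sqrt(-12 + 7*(-2)) = 6 + 40*sqrt(-12 - 14) = 6 + 40*sqrt(-26) = 6 + 40*(I*sqrt(26)) = 6 + 40*I*sqrt(26)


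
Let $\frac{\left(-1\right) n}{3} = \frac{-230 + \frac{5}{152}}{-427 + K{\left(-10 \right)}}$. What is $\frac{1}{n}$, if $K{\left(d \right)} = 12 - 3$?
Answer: $- \frac{63536}{104865} \approx -0.60588$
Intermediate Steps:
$K{\left(d \right)} = 9$ ($K{\left(d \right)} = 12 - 3 = 9$)
$n = - \frac{104865}{63536}$ ($n = - 3 \frac{-230 + \frac{5}{152}}{-427 + 9} = - 3 \frac{-230 + 5 \cdot \frac{1}{152}}{-418} = - 3 \left(-230 + \frac{5}{152}\right) \left(- \frac{1}{418}\right) = - 3 \left(\left(- \frac{34955}{152}\right) \left(- \frac{1}{418}\right)\right) = \left(-3\right) \frac{34955}{63536} = - \frac{104865}{63536} \approx -1.6505$)
$\frac{1}{n} = \frac{1}{- \frac{104865}{63536}} = - \frac{63536}{104865}$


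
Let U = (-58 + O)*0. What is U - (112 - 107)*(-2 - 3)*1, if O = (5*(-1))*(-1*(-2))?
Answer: 25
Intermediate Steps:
O = -10 (O = -5*2 = -10)
U = 0 (U = (-58 - 10)*0 = -68*0 = 0)
U - (112 - 107)*(-2 - 3)*1 = 0 - (112 - 107)*(-2 - 3)*1 = 0 - 5*(-5*1) = 0 - 5*(-5) = 0 - 1*(-25) = 0 + 25 = 25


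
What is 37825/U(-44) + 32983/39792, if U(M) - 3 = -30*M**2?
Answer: 136807097/770333328 ≈ 0.17759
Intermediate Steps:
U(M) = 3 - 30*M**2
37825/U(-44) + 32983/39792 = 37825/(3 - 30*(-44)**2) + 32983/39792 = 37825/(3 - 30*1936) + 32983*(1/39792) = 37825/(3 - 58080) + 32983/39792 = 37825/(-58077) + 32983/39792 = 37825*(-1/58077) + 32983/39792 = -37825/58077 + 32983/39792 = 136807097/770333328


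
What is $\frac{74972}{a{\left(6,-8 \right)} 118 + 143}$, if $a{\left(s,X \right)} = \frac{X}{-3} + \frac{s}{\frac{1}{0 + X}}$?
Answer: $- \frac{224916}{15619} \approx -14.4$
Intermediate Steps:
$a{\left(s,X \right)} = - \frac{X}{3} + X s$ ($a{\left(s,X \right)} = X \left(- \frac{1}{3}\right) + \frac{s}{\frac{1}{X}} = - \frac{X}{3} + s X = - \frac{X}{3} + X s$)
$\frac{74972}{a{\left(6,-8 \right)} 118 + 143} = \frac{74972}{- 8 \left(- \frac{1}{3} + 6\right) 118 + 143} = \frac{74972}{\left(-8\right) \frac{17}{3} \cdot 118 + 143} = \frac{74972}{\left(- \frac{136}{3}\right) 118 + 143} = \frac{74972}{- \frac{16048}{3} + 143} = \frac{74972}{- \frac{15619}{3}} = 74972 \left(- \frac{3}{15619}\right) = - \frac{224916}{15619}$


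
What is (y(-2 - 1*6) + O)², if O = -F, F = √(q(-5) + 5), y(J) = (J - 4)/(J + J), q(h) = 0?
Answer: 89/16 - 3*√5/2 ≈ 2.2084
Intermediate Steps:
y(J) = (-4 + J)/(2*J) (y(J) = (-4 + J)/((2*J)) = (-4 + J)*(1/(2*J)) = (-4 + J)/(2*J))
F = √5 (F = √(0 + 5) = √5 ≈ 2.2361)
O = -√5 ≈ -2.2361
(y(-2 - 1*6) + O)² = ((-4 + (-2 - 1*6))/(2*(-2 - 1*6)) - √5)² = ((-4 + (-2 - 6))/(2*(-2 - 6)) - √5)² = ((½)*(-4 - 8)/(-8) - √5)² = ((½)*(-⅛)*(-12) - √5)² = (¾ - √5)²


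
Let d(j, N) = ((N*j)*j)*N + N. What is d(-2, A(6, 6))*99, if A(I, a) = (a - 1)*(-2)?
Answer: 38610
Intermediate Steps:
A(I, a) = 2 - 2*a (A(I, a) = (-1 + a)*(-2) = 2 - 2*a)
d(j, N) = N + N²*j² (d(j, N) = (N*j²)*N + N = N²*j² + N = N + N²*j²)
d(-2, A(6, 6))*99 = ((2 - 2*6)*(1 + (2 - 2*6)*(-2)²))*99 = ((2 - 12)*(1 + (2 - 12)*4))*99 = -10*(1 - 10*4)*99 = -10*(1 - 40)*99 = -10*(-39)*99 = 390*99 = 38610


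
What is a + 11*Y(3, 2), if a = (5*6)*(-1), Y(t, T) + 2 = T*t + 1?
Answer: 25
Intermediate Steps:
Y(t, T) = -1 + T*t (Y(t, T) = -2 + (T*t + 1) = -2 + (1 + T*t) = -1 + T*t)
a = -30 (a = 30*(-1) = -30)
a + 11*Y(3, 2) = -30 + 11*(-1 + 2*3) = -30 + 11*(-1 + 6) = -30 + 11*5 = -30 + 55 = 25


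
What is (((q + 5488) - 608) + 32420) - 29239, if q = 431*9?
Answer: 11940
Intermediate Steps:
q = 3879
(((q + 5488) - 608) + 32420) - 29239 = (((3879 + 5488) - 608) + 32420) - 29239 = ((9367 - 608) + 32420) - 29239 = (8759 + 32420) - 29239 = 41179 - 29239 = 11940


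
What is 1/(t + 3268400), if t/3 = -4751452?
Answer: -1/10985956 ≈ -9.1025e-8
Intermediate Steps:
t = -14254356 (t = 3*(-4751452) = -14254356)
1/(t + 3268400) = 1/(-14254356 + 3268400) = 1/(-10985956) = -1/10985956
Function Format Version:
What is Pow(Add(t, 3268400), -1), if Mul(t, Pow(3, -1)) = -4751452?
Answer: Rational(-1, 10985956) ≈ -9.1025e-8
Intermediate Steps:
t = -14254356 (t = Mul(3, -4751452) = -14254356)
Pow(Add(t, 3268400), -1) = Pow(Add(-14254356, 3268400), -1) = Pow(-10985956, -1) = Rational(-1, 10985956)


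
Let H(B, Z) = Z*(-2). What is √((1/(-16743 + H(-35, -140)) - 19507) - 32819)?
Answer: I*√14181935104757/16463 ≈ 228.75*I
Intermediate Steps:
H(B, Z) = -2*Z
√((1/(-16743 + H(-35, -140)) - 19507) - 32819) = √((1/(-16743 - 2*(-140)) - 19507) - 32819) = √((1/(-16743 + 280) - 19507) - 32819) = √((1/(-16463) - 19507) - 32819) = √((-1/16463 - 19507) - 32819) = √(-321143742/16463 - 32819) = √(-861442939/16463) = I*√14181935104757/16463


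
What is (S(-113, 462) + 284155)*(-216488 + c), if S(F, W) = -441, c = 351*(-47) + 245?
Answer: -66031596360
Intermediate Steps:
c = -16252 (c = -16497 + 245 = -16252)
(S(-113, 462) + 284155)*(-216488 + c) = (-441 + 284155)*(-216488 - 16252) = 283714*(-232740) = -66031596360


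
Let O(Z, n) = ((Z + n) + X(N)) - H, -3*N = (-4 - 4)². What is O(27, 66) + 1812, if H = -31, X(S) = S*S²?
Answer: -209872/27 ≈ -7773.0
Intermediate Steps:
N = -64/3 (N = -(-4 - 4)²/3 = -⅓*(-8)² = -⅓*64 = -64/3 ≈ -21.333)
X(S) = S³
O(Z, n) = -261307/27 + Z + n (O(Z, n) = ((Z + n) + (-64/3)³) - 1*(-31) = ((Z + n) - 262144/27) + 31 = (-262144/27 + Z + n) + 31 = -261307/27 + Z + n)
O(27, 66) + 1812 = (-261307/27 + 27 + 66) + 1812 = -258796/27 + 1812 = -209872/27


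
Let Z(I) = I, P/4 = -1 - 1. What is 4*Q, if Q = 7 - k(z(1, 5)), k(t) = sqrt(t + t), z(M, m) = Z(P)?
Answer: 28 - 16*I ≈ 28.0 - 16.0*I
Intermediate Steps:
P = -8 (P = 4*(-1 - 1) = 4*(-2) = -8)
z(M, m) = -8
k(t) = sqrt(2)*sqrt(t) (k(t) = sqrt(2*t) = sqrt(2)*sqrt(t))
Q = 7 - 4*I (Q = 7 - sqrt(2)*sqrt(-8) = 7 - sqrt(2)*2*I*sqrt(2) = 7 - 4*I ≈ 7.0 - 4.0*I)
4*Q = 4*(7 - 4*I) = 28 - 16*I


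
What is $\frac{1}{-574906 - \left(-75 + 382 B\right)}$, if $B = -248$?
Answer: $- \frac{1}{480095} \approx -2.0829 \cdot 10^{-6}$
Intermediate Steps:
$\frac{1}{-574906 - \left(-75 + 382 B\right)} = \frac{1}{-574906 + \left(\left(-382\right) \left(-248\right) + 25 \cdot 3\right)} = \frac{1}{-574906 + \left(94736 + 75\right)} = \frac{1}{-574906 + 94811} = \frac{1}{-480095} = - \frac{1}{480095}$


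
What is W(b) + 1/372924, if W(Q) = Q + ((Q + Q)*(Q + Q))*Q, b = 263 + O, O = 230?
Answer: 178739907855805/372924 ≈ 4.7929e+8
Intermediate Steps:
b = 493 (b = 263 + 230 = 493)
W(Q) = Q + 4*Q³ (W(Q) = Q + ((2*Q)*(2*Q))*Q = Q + (4*Q²)*Q = Q + 4*Q³)
W(b) + 1/372924 = (493 + 4*493³) + 1/372924 = (493 + 4*119823157) + 1/372924 = (493 + 479292628) + 1/372924 = 479293121 + 1/372924 = 178739907855805/372924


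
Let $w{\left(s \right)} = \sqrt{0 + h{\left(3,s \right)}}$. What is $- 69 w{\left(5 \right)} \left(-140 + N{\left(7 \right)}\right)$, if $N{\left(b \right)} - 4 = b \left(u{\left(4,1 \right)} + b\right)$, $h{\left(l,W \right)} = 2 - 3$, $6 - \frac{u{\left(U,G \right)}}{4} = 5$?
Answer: $4071 i \approx 4071.0 i$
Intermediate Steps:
$u{\left(U,G \right)} = 4$ ($u{\left(U,G \right)} = 24 - 20 = 4$)
$h{\left(l,W \right)} = -1$ ($h{\left(l,W \right)} = 2 - 3 = -1$)
$N{\left(b \right)} = 4 + b \left(4 + b\right)$
$w{\left(s \right)} = i$ ($w{\left(s \right)} = \sqrt{0 - 1} = \sqrt{-1} = i$)
$- 69 w{\left(5 \right)} \left(-140 + N{\left(7 \right)}\right) = - 69 i \left(-140 + \left(4 + 7^{2} + 4 \cdot 7\right)\right) = - 69 i \left(-140 + \left(4 + 49 + 28\right)\right) = - 69 i \left(-140 + 81\right) = - 69 i \left(-59\right) = 4071 i$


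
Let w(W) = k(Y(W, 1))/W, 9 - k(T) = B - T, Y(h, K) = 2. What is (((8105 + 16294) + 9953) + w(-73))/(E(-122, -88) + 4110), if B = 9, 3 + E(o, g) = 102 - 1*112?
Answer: 2507694/299081 ≈ 8.3847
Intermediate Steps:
E(o, g) = -13 (E(o, g) = -3 + (102 - 1*112) = -3 + (102 - 112) = -3 - 10 = -13)
k(T) = T (k(T) = 9 - (9 - T) = 9 + (-9 + T) = T)
w(W) = 2/W
(((8105 + 16294) + 9953) + w(-73))/(E(-122, -88) + 4110) = (((8105 + 16294) + 9953) + 2/(-73))/(-13 + 4110) = ((24399 + 9953) + 2*(-1/73))/4097 = (34352 - 2/73)*(1/4097) = (2507694/73)*(1/4097) = 2507694/299081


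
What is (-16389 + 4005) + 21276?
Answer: 8892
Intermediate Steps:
(-16389 + 4005) + 21276 = -12384 + 21276 = 8892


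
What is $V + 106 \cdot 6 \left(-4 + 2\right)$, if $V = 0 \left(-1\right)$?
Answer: $-1272$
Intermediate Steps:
$V = 0$
$V + 106 \cdot 6 \left(-4 + 2\right) = 0 + 106 \cdot 6 \left(-4 + 2\right) = 0 + 106 \cdot 6 \left(-2\right) = 0 + 106 \left(-12\right) = 0 - 1272 = -1272$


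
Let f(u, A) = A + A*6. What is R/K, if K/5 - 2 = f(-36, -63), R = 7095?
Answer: -1419/439 ≈ -3.2323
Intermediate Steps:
f(u, A) = 7*A (f(u, A) = A + 6*A = 7*A)
K = -2195 (K = 10 + 5*(7*(-63)) = 10 + 5*(-441) = 10 - 2205 = -2195)
R/K = 7095/(-2195) = 7095*(-1/2195) = -1419/439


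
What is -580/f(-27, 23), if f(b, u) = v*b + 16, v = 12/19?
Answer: 551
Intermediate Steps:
v = 12/19 (v = 12*(1/19) = 12/19 ≈ 0.63158)
f(b, u) = 16 + 12*b/19 (f(b, u) = 12*b/19 + 16 = 16 + 12*b/19)
-580/f(-27, 23) = -580/(16 + (12/19)*(-27)) = -580/(16 - 324/19) = -580/(-20/19) = -580*(-19/20) = 551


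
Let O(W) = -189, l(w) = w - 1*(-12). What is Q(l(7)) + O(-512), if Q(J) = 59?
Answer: -130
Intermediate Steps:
l(w) = 12 + w (l(w) = w + 12 = 12 + w)
Q(l(7)) + O(-512) = 59 - 189 = -130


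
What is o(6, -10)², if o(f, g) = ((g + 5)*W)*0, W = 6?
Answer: 0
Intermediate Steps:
o(f, g) = 0 (o(f, g) = ((g + 5)*6)*0 = ((5 + g)*6)*0 = (30 + 6*g)*0 = 0)
o(6, -10)² = 0² = 0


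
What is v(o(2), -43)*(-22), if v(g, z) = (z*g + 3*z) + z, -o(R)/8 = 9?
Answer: -64328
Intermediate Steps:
o(R) = -72 (o(R) = -8*9 = -72)
v(g, z) = 4*z + g*z (v(g, z) = (g*z + 3*z) + z = (3*z + g*z) + z = 4*z + g*z)
v(o(2), -43)*(-22) = -43*(4 - 72)*(-22) = -43*(-68)*(-22) = 2924*(-22) = -64328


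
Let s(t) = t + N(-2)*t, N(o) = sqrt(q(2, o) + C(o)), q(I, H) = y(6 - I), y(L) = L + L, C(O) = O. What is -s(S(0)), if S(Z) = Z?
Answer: 0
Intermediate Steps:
y(L) = 2*L
q(I, H) = 12 - 2*I (q(I, H) = 2*(6 - I) = 12 - 2*I)
N(o) = sqrt(8 + o) (N(o) = sqrt((12 - 2*2) + o) = sqrt((12 - 4) + o) = sqrt(8 + o))
s(t) = t + t*sqrt(6) (s(t) = t + sqrt(8 - 2)*t = t + sqrt(6)*t = t + t*sqrt(6))
-s(S(0)) = -0*(1 + sqrt(6)) = -1*0 = 0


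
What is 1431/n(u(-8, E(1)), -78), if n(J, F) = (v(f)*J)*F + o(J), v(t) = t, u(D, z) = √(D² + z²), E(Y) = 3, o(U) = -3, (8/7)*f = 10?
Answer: 636/5037607 - 144690*√73/5037607 ≈ -0.24527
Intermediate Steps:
f = 35/4 (f = (7/8)*10 = 35/4 ≈ 8.7500)
n(J, F) = -3 + 35*F*J/4 (n(J, F) = (35*J/4)*F - 3 = 35*F*J/4 - 3 = -3 + 35*F*J/4)
1431/n(u(-8, E(1)), -78) = 1431/(-3 + (35/4)*(-78)*√((-8)² + 3²)) = 1431/(-3 + (35/4)*(-78)*√(64 + 9)) = 1431/(-3 + (35/4)*(-78)*√73) = 1431/(-3 - 1365*√73/2)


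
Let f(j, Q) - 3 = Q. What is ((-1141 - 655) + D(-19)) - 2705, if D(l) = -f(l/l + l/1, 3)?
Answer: -4507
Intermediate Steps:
f(j, Q) = 3 + Q
D(l) = -6 (D(l) = -(3 + 3) = -1*6 = -6)
((-1141 - 655) + D(-19)) - 2705 = ((-1141 - 655) - 6) - 2705 = (-1796 - 6) - 2705 = -1802 - 2705 = -4507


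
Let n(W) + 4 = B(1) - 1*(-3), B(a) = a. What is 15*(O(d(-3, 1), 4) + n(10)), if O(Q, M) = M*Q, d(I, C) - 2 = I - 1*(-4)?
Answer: 180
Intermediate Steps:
d(I, C) = 6 + I (d(I, C) = 2 + (I - 1*(-4)) = 2 + (I + 4) = 2 + (4 + I) = 6 + I)
n(W) = 0 (n(W) = -4 + (1 - 1*(-3)) = -4 + (1 + 3) = -4 + 4 = 0)
15*(O(d(-3, 1), 4) + n(10)) = 15*(4*(6 - 3) + 0) = 15*(4*3 + 0) = 15*(12 + 0) = 15*12 = 180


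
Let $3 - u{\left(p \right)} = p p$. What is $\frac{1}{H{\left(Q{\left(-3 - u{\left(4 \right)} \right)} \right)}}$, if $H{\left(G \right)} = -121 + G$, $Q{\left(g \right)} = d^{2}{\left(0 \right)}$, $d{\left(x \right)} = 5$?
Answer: $- \frac{1}{96} \approx -0.010417$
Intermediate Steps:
$u{\left(p \right)} = 3 - p^{2}$ ($u{\left(p \right)} = 3 - p p = 3 - p^{2}$)
$Q{\left(g \right)} = 25$ ($Q{\left(g \right)} = 5^{2} = 25$)
$\frac{1}{H{\left(Q{\left(-3 - u{\left(4 \right)} \right)} \right)}} = \frac{1}{-121 + 25} = \frac{1}{-96} = - \frac{1}{96}$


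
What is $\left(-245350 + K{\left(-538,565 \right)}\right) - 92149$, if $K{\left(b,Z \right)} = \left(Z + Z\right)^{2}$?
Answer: $939401$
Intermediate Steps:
$K{\left(b,Z \right)} = 4 Z^{2}$ ($K{\left(b,Z \right)} = \left(2 Z\right)^{2} = 4 Z^{2}$)
$\left(-245350 + K{\left(-538,565 \right)}\right) - 92149 = \left(-245350 + 4 \cdot 565^{2}\right) - 92149 = \left(-245350 + 4 \cdot 319225\right) - 92149 = \left(-245350 + 1276900\right) - 92149 = 1031550 - 92149 = 939401$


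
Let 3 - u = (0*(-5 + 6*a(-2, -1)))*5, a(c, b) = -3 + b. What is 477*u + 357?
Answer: 1788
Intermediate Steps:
u = 3 (u = 3 - 0*(-5 + 6*(-3 - 1))*5 = 3 - 0*(-5 + 6*(-4))*5 = 3 - 0*(-5 - 24)*5 = 3 - 0*(-29)*5 = 3 - 0*5 = 3 - 1*0 = 3 + 0 = 3)
477*u + 357 = 477*3 + 357 = 1431 + 357 = 1788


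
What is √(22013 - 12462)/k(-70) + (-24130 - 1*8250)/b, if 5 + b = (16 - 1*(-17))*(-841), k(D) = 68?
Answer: 16190/13879 + √9551/68 ≈ 2.6037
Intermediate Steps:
b = -27758 (b = -5 + (16 - 1*(-17))*(-841) = -5 + (16 + 17)*(-841) = -5 + 33*(-841) = -5 - 27753 = -27758)
√(22013 - 12462)/k(-70) + (-24130 - 1*8250)/b = √(22013 - 12462)/68 + (-24130 - 1*8250)/(-27758) = √9551*(1/68) + (-24130 - 8250)*(-1/27758) = √9551/68 - 32380*(-1/27758) = √9551/68 + 16190/13879 = 16190/13879 + √9551/68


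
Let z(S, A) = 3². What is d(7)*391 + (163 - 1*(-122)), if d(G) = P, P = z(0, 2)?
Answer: 3804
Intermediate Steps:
z(S, A) = 9
P = 9
d(G) = 9
d(7)*391 + (163 - 1*(-122)) = 9*391 + (163 - 1*(-122)) = 3519 + (163 + 122) = 3519 + 285 = 3804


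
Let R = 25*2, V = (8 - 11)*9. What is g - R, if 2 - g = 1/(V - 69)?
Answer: -4607/96 ≈ -47.990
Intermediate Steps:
V = -27 (V = -3*9 = -27)
g = 193/96 (g = 2 - 1/(-27 - 69) = 2 - 1/(-96) = 2 - 1*(-1/96) = 2 + 1/96 = 193/96 ≈ 2.0104)
R = 50
g - R = 193/96 - 1*50 = 193/96 - 50 = -4607/96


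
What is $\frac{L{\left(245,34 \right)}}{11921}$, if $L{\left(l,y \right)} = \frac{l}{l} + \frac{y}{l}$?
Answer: $\frac{279}{2920645} \approx 9.5527 \cdot 10^{-5}$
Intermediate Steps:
$L{\left(l,y \right)} = 1 + \frac{y}{l}$
$\frac{L{\left(245,34 \right)}}{11921} = \frac{\frac{1}{245} \left(245 + 34\right)}{11921} = \frac{1}{245} \cdot 279 \cdot \frac{1}{11921} = \frac{279}{245} \cdot \frac{1}{11921} = \frac{279}{2920645}$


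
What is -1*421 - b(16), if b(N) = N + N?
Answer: -453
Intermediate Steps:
b(N) = 2*N
-1*421 - b(16) = -1*421 - 2*16 = -421 - 1*32 = -421 - 32 = -453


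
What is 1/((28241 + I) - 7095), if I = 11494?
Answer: 1/32640 ≈ 3.0637e-5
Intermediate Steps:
1/((28241 + I) - 7095) = 1/((28241 + 11494) - 7095) = 1/(39735 - 7095) = 1/32640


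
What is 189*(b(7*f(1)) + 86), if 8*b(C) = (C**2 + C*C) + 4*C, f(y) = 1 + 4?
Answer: 309771/4 ≈ 77443.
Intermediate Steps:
f(y) = 5
b(C) = C/2 + C**2/4 (b(C) = ((C**2 + C*C) + 4*C)/8 = ((C**2 + C**2) + 4*C)/8 = (2*C**2 + 4*C)/8 = C/2 + C**2/4)
189*(b(7*f(1)) + 86) = 189*((7*5)*(2 + 7*5)/4 + 86) = 189*((1/4)*35*(2 + 35) + 86) = 189*((1/4)*35*37 + 86) = 189*(1295/4 + 86) = 189*(1639/4) = 309771/4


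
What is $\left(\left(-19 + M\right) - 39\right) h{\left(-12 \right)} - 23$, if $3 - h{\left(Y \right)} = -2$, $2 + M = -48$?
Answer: $-563$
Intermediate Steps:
$M = -50$ ($M = -2 - 48 = -50$)
$h{\left(Y \right)} = 5$ ($h{\left(Y \right)} = 3 - -2 = 3 + 2 = 5$)
$\left(\left(-19 + M\right) - 39\right) h{\left(-12 \right)} - 23 = \left(\left(-19 - 50\right) - 39\right) 5 - 23 = \left(-69 - 39\right) 5 - 23 = \left(-108\right) 5 - 23 = -540 - 23 = -563$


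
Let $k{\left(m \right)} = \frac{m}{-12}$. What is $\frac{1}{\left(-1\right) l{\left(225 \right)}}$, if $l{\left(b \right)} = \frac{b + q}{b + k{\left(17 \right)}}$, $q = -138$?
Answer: $- \frac{2683}{1044} \approx -2.5699$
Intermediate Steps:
$k{\left(m \right)} = - \frac{m}{12}$ ($k{\left(m \right)} = m \left(- \frac{1}{12}\right) = - \frac{m}{12}$)
$l{\left(b \right)} = \frac{-138 + b}{- \frac{17}{12} + b}$ ($l{\left(b \right)} = \frac{b - 138}{b - \frac{17}{12}} = \frac{-138 + b}{b - \frac{17}{12}} = \frac{-138 + b}{- \frac{17}{12} + b}$)
$\frac{1}{\left(-1\right) l{\left(225 \right)}} = \frac{1}{\left(-1\right) \frac{12 \left(-138 + 225\right)}{-17 + 12 \cdot 225}} = \frac{1}{\left(-1\right) 12 \frac{1}{-17 + 2700} \cdot 87} = \frac{1}{\left(-1\right) 12 \cdot \frac{1}{2683} \cdot 87} = \frac{1}{\left(-1\right) \frac{1044}{2683}} = \frac{1}{- \frac{1044}{2683}} = - \frac{2683}{1044}$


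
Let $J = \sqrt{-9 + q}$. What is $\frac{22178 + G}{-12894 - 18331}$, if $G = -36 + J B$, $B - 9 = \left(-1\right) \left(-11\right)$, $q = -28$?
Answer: $- \frac{22142}{31225} - \frac{4 i \sqrt{37}}{6245} \approx -0.70911 - 0.0038961 i$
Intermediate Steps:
$J = i \sqrt{37}$ ($J = \sqrt{-9 - 28} = \sqrt{-37} = i \sqrt{37} \approx 6.0828 i$)
$B = 20$ ($B = 9 - -11 = 9 + 11 = 20$)
$G = -36 + 20 i \sqrt{37}$ ($G = -36 + i \sqrt{37} \cdot 20 = -36 + 20 i \sqrt{37} \approx -36.0 + 121.66 i$)
$\frac{22178 + G}{-12894 - 18331} = \frac{22178 - \left(36 - 20 i \sqrt{37}\right)}{-12894 - 18331} = \frac{22142 + 20 i \sqrt{37}}{-31225} = \left(22142 + 20 i \sqrt{37}\right) \left(- \frac{1}{31225}\right) = - \frac{22142}{31225} - \frac{4 i \sqrt{37}}{6245}$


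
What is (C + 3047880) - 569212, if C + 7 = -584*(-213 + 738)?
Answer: 2172061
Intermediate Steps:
C = -306607 (C = -7 - 584*(-213 + 738) = -7 - 584*525 = -7 - 306600 = -306607)
(C + 3047880) - 569212 = (-306607 + 3047880) - 569212 = 2741273 - 569212 = 2172061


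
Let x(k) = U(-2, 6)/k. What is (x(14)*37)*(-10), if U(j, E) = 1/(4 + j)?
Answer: -185/14 ≈ -13.214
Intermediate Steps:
x(k) = 1/(2*k) (x(k) = 1/((4 - 2)*k) = 1/(2*k))
(x(14)*37)*(-10) = (((½)/14)*37)*(-10) = (((½)*(1/14))*37)*(-10) = ((1/28)*37)*(-10) = (37/28)*(-10) = -185/14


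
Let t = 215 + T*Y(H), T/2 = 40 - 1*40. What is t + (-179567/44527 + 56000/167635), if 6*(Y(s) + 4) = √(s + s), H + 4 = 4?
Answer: 315442556326/1492856729 ≈ 211.30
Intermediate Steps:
H = 0 (H = -4 + 4 = 0)
T = 0 (T = 2*(40 - 1*40) = 2*(40 - 40) = 2*0 = 0)
Y(s) = -4 + √2*√s/6 (Y(s) = -4 + √(s + s)/6 = -4 + √(2*s)/6 = -4 + (√2*√s)/6 = -4 + √2*√s/6)
t = 215 (t = 215 + 0*(-4 + √2*√0/6) = 215 + 0*(-4 + (⅙)*√2*0) = 215 + 0*(-4 + 0) = 215 + 0*(-4) = 215 + 0 = 215)
t + (-179567/44527 + 56000/167635) = 215 + (-179567/44527 + 56000/167635) = 215 + (-179567*1/44527 + 56000*(1/167635)) = 215 + (-179567/44527 + 11200/33527) = 215 - 5521640409/1492856729 = 315442556326/1492856729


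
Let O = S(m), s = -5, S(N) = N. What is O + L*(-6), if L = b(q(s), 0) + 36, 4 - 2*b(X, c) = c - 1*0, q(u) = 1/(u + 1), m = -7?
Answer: -235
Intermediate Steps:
O = -7
q(u) = 1/(1 + u)
b(X, c) = 2 - c/2 (b(X, c) = 2 - (c - 1*0)/2 = 2 - (c + 0)/2 = 2 - c/2)
L = 38 (L = (2 - ½*0) + 36 = (2 + 0) + 36 = 2 + 36 = 38)
O + L*(-6) = -7 + 38*(-6) = -7 - 228 = -235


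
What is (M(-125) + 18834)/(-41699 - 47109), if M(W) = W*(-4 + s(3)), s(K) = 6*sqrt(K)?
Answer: -9667/44404 + 375*sqrt(3)/44404 ≈ -0.20308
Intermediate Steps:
M(W) = W*(-4 + 6*sqrt(3))
(M(-125) + 18834)/(-41699 - 47109) = (2*(-125)*(-2 + 3*sqrt(3)) + 18834)/(-41699 - 47109) = ((500 - 750*sqrt(3)) + 18834)/(-88808) = (19334 - 750*sqrt(3))*(-1/88808) = -9667/44404 + 375*sqrt(3)/44404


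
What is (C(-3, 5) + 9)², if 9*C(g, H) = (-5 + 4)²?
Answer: 6724/81 ≈ 83.012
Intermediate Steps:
C(g, H) = ⅑ (C(g, H) = (-5 + 4)²/9 = (⅑)*(-1)² = (⅑)*1 = ⅑)
(C(-3, 5) + 9)² = (⅑ + 9)² = (82/9)² = 6724/81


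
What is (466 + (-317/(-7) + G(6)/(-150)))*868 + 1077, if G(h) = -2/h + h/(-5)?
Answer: 500492107/1125 ≈ 4.4488e+5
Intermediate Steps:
G(h) = -2/h - h/5 (G(h) = -2/h + h*(-⅕) = -2/h - h/5)
(466 + (-317/(-7) + G(6)/(-150)))*868 + 1077 = (466 + (-317/(-7) + (-2/6 - ⅕*6)/(-150)))*868 + 1077 = (466 + (-317*(-⅐) + (-2*⅙ - 6/5)*(-1/150)))*868 + 1077 = (466 + (317/7 + (-⅓ - 6/5)*(-1/150)))*868 + 1077 = (466 + (317/7 - 23/15*(-1/150)))*868 + 1077 = (466 + (317/7 + 23/2250))*868 + 1077 = (466 + 713411/15750)*868 + 1077 = (8052911/15750)*868 + 1077 = 499280482/1125 + 1077 = 500492107/1125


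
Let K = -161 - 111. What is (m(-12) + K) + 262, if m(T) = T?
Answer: -22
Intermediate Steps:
K = -272
(m(-12) + K) + 262 = (-12 - 272) + 262 = -284 + 262 = -22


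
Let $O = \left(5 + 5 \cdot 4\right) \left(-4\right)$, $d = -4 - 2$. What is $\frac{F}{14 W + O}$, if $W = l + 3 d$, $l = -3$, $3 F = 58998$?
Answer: $- \frac{9833}{197} \approx -49.914$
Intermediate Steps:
$F = 19666$ ($F = \frac{1}{3} \cdot 58998 = 19666$)
$d = -6$
$W = -21$ ($W = -3 + 3 \left(-6\right) = -3 - 18 = -21$)
$O = -100$ ($O = \left(5 + 20\right) \left(-4\right) = 25 \left(-4\right) = -100$)
$\frac{F}{14 W + O} = \frac{19666}{14 \left(-21\right) - 100} = \frac{19666}{-294 - 100} = \frac{19666}{-394} = 19666 \left(- \frac{1}{394}\right) = - \frac{9833}{197}$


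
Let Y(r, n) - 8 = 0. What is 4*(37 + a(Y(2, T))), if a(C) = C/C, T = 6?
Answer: 152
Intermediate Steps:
Y(r, n) = 8 (Y(r, n) = 8 + 0 = 8)
a(C) = 1
4*(37 + a(Y(2, T))) = 4*(37 + 1) = 4*38 = 152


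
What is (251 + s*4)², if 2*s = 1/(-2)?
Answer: 62500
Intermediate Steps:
s = -¼ (s = (1/(-2))/2 = (1*(-½))/2 = (½)*(-½) = -¼ ≈ -0.25000)
(251 + s*4)² = (251 - ¼*4)² = (251 - 1)² = 250² = 62500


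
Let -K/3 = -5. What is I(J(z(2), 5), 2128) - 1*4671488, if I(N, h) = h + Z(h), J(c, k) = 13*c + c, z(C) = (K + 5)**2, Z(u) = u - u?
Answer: -4669360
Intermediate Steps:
K = 15 (K = -3*(-5) = 15)
Z(u) = 0
z(C) = 400 (z(C) = (15 + 5)**2 = 20**2 = 400)
J(c, k) = 14*c
I(N, h) = h (I(N, h) = h + 0 = h)
I(J(z(2), 5), 2128) - 1*4671488 = 2128 - 1*4671488 = 2128 - 4671488 = -4669360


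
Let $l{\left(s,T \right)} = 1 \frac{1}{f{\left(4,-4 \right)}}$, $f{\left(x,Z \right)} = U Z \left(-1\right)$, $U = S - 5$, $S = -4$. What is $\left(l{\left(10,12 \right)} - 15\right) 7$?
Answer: $- \frac{3787}{36} \approx -105.19$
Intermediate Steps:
$U = -9$ ($U = -4 - 5 = -9$)
$f{\left(x,Z \right)} = 9 Z$ ($f{\left(x,Z \right)} = - 9 Z \left(-1\right) = 9 Z$)
$l{\left(s,T \right)} = - \frac{1}{36}$ ($l{\left(s,T \right)} = 1 \frac{1}{9 \left(-4\right)} = 1 \frac{1}{-36} = 1 \left(- \frac{1}{36}\right) = - \frac{1}{36}$)
$\left(l{\left(10,12 \right)} - 15\right) 7 = \left(- \frac{1}{36} - 15\right) 7 = \left(- \frac{541}{36}\right) 7 = - \frac{3787}{36}$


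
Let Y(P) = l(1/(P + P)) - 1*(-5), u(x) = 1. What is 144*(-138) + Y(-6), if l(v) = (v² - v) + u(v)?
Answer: -2860691/144 ≈ -19866.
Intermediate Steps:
l(v) = 1 + v² - v (l(v) = (v² - v) + 1 = 1 + v² - v)
Y(P) = 6 - 1/(2*P) + 1/(4*P²) (Y(P) = (1 + (1/(P + P))² - 1/(P + P)) - 1*(-5) = (1 + (1/(2*P))² - 1/(2*P)) + 5 = (1 + 1/(4*P²) - 1/(2*P)) + 5 = (1 - 1/(2*P) + 1/(4*P²)) + 5 = 6 - 1/(2*P) + 1/(4*P²))
144*(-138) + Y(-6) = 144*(-138) + (6 - ½/(-6) + (¼)/(-6)²) = -19872 + (6 - ½*(-⅙) + (¼)*(1/36)) = -19872 + (6 + 1/12 + 1/144) = -19872 + 877/144 = -2860691/144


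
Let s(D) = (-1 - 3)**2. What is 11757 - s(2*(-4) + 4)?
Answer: 11741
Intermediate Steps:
s(D) = 16 (s(D) = (-4)**2 = 16)
11757 - s(2*(-4) + 4) = 11757 - 1*16 = 11757 - 16 = 11741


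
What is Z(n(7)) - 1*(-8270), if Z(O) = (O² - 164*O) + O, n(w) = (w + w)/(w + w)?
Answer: 8108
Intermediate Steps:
n(w) = 1 (n(w) = (2*w)/((2*w)) = (2*w)*(1/(2*w)) = 1)
Z(O) = O² - 163*O
Z(n(7)) - 1*(-8270) = 1*(-163 + 1) - 1*(-8270) = 1*(-162) + 8270 = -162 + 8270 = 8108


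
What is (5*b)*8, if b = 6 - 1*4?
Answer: 80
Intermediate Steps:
b = 2 (b = 6 - 4 = 2)
(5*b)*8 = (5*2)*8 = 10*8 = 80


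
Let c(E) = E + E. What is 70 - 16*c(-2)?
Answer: 134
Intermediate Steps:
c(E) = 2*E
70 - 16*c(-2) = 70 - 32*(-2) = 70 - 16*(-4) = 70 + 64 = 134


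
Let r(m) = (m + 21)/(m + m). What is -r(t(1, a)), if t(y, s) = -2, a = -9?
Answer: 19/4 ≈ 4.7500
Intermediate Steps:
r(m) = (21 + m)/(2*m) (r(m) = (21 + m)/((2*m)) = (21 + m)*(1/(2*m)) = (21 + m)/(2*m))
-r(t(1, a)) = -(21 - 2)/(2*(-2)) = -(-1)*19/(2*2) = -1*(-19/4) = 19/4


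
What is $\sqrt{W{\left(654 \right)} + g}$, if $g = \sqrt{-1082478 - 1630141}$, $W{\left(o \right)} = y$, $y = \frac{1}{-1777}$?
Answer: $\frac{\sqrt{-1777 + 41050477 i \sqrt{16051}}}{1777} \approx 28.697 + 28.697 i$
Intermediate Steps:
$y = - \frac{1}{1777} \approx -0.00056275$
$W{\left(o \right)} = - \frac{1}{1777}$
$g = 13 i \sqrt{16051}$ ($g = \sqrt{-2712619} = 13 i \sqrt{16051} \approx 1647.0 i$)
$\sqrt{W{\left(654 \right)} + g} = \sqrt{- \frac{1}{1777} + 13 i \sqrt{16051}}$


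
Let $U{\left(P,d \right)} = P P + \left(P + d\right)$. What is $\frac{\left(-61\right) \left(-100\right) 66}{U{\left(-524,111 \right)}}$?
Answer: $\frac{402600}{274163} \approx 1.4685$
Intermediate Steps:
$U{\left(P,d \right)} = P + d + P^{2}$ ($U{\left(P,d \right)} = P^{2} + \left(P + d\right) = P + d + P^{2}$)
$\frac{\left(-61\right) \left(-100\right) 66}{U{\left(-524,111 \right)}} = \frac{\left(-61\right) \left(-100\right) 66}{-524 + 111 + \left(-524\right)^{2}} = \frac{6100 \cdot 66}{-524 + 111 + 274576} = \frac{402600}{274163}$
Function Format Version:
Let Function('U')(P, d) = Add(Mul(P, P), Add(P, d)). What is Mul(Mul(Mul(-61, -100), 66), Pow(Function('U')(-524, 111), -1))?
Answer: Rational(402600, 274163) ≈ 1.4685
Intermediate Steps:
Function('U')(P, d) = Add(P, d, Pow(P, 2)) (Function('U')(P, d) = Add(Pow(P, 2), Add(P, d)) = Add(P, d, Pow(P, 2)))
Mul(Mul(Mul(-61, -100), 66), Pow(Function('U')(-524, 111), -1)) = Mul(Mul(Mul(-61, -100), 66), Pow(Add(-524, 111, Pow(-524, 2)), -1)) = Mul(Mul(6100, 66), Pow(Add(-524, 111, 274576), -1)) = Mul(402600, Pow(274163, -1)) = Mul(402600, Rational(1, 274163)) = Rational(402600, 274163)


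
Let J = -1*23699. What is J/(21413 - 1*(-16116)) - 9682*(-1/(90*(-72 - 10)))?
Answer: -269127199/138482010 ≈ -1.9434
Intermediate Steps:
J = -23699
J/(21413 - 1*(-16116)) - 9682*(-1/(90*(-72 - 10))) = -23699/(21413 - 1*(-16116)) - 9682*(-1/(90*(-72 - 10))) = -23699/(21413 + 16116) - 9682/((-90*(-82))) = -23699/37529 - 9682/7380 = -23699*1/37529 - 9682*1/7380 = -23699/37529 - 4841/3690 = -269127199/138482010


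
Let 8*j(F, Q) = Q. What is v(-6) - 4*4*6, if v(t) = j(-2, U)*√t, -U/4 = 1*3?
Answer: -96 - 3*I*√6/2 ≈ -96.0 - 3.6742*I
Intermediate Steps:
U = -12 (U = -4*3 = -12)
j(F, Q) = Q/8
v(t) = -3*√t/2 (v(t) = ((⅛)*(-12))*√t = -3*√t/2)
v(-6) - 4*4*6 = -3*I*√6/2 - 4*4*6 = -3*I*√6/2 - 16*6 = -3*I*√6/2 - 1*96 = -3*I*√6/2 - 96 = -96 - 3*I*√6/2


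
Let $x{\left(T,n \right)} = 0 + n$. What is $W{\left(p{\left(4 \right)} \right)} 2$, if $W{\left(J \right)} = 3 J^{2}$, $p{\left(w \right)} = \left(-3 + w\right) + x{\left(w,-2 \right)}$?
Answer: $6$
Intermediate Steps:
$x{\left(T,n \right)} = n$
$p{\left(w \right)} = -5 + w$ ($p{\left(w \right)} = \left(-3 + w\right) - 2 = -5 + w$)
$W{\left(p{\left(4 \right)} \right)} 2 = 3 \left(-5 + 4\right)^{2} \cdot 2 = 3 \left(-1\right)^{2} \cdot 2 = 3 \cdot 1 \cdot 2 = 3 \cdot 2 = 6$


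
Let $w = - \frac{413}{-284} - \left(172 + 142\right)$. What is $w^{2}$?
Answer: $\frac{7878870169}{80656} \approx 97685.0$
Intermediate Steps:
$w = - \frac{88763}{284}$ ($w = \left(-413\right) \left(- \frac{1}{284}\right) - 314 = \frac{413}{284} - 314 = - \frac{88763}{284} \approx -312.55$)
$w^{2} = \left(- \frac{88763}{284}\right)^{2} = \frac{7878870169}{80656}$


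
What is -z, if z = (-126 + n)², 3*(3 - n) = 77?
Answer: -198916/9 ≈ -22102.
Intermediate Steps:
n = -68/3 (n = 3 - ⅓*77 = 3 - 77/3 = -68/3 ≈ -22.667)
z = 198916/9 (z = (-126 - 68/3)² = (-446/3)² = 198916/9 ≈ 22102.)
-z = -1*198916/9 = -198916/9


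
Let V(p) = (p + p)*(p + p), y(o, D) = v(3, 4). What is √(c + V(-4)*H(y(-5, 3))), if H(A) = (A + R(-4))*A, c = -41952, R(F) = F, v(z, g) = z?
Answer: 4*I*√2634 ≈ 205.29*I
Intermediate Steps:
y(o, D) = 3
V(p) = 4*p² (V(p) = (2*p)*(2*p) = 4*p²)
H(A) = A*(-4 + A) (H(A) = (A - 4)*A = (-4 + A)*A = A*(-4 + A))
√(c + V(-4)*H(y(-5, 3))) = √(-41952 + (4*(-4)²)*(3*(-4 + 3))) = √(-41952 + (4*16)*(3*(-1))) = √(-41952 + 64*(-3)) = √(-41952 - 192) = √(-42144) = 4*I*√2634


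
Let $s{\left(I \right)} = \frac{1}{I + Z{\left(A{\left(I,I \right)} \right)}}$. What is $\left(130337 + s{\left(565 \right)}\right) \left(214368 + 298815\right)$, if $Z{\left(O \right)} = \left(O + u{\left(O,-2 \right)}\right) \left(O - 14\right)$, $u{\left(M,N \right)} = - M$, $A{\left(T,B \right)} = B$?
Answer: $\frac{37791004472298}{565} \approx 6.6887 \cdot 10^{10}$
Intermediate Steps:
$Z{\left(O \right)} = 0$ ($Z{\left(O \right)} = \left(O - O\right) \left(O - 14\right) = 0 \left(-14 + O\right) = 0$)
$s{\left(I \right)} = \frac{1}{I}$ ($s{\left(I \right)} = \frac{1}{I + 0} = \frac{1}{I}$)
$\left(130337 + s{\left(565 \right)}\right) \left(214368 + 298815\right) = \left(130337 + \frac{1}{565}\right) \left(214368 + 298815\right) = \left(130337 + \frac{1}{565}\right) 513183 = \frac{73640406}{565} \cdot 513183 = \frac{37791004472298}{565}$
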